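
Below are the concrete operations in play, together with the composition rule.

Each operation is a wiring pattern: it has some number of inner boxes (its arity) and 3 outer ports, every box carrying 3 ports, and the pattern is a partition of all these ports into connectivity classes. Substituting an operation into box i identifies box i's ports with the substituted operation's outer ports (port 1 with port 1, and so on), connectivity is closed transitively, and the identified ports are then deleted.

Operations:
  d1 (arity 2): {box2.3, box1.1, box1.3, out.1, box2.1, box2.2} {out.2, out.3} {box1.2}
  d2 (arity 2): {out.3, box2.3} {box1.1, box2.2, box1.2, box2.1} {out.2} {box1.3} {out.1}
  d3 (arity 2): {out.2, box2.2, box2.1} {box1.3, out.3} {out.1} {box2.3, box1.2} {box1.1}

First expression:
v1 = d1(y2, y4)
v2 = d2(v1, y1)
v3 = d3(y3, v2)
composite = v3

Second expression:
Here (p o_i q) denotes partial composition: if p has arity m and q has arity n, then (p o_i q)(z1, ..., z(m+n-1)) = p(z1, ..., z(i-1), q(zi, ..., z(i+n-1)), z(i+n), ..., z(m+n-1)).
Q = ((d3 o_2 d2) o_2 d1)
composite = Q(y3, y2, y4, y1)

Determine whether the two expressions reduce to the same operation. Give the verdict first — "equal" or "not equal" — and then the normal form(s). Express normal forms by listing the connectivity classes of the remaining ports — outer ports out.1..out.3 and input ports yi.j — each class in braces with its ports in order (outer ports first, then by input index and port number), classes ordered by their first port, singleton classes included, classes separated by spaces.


equal; the common form is {out.1} {out.2} {out.3, y3.3} {y1.1, y1.2, y2.1, y2.3, y4.1, y4.2, y4.3} {y1.3, y3.2} {y2.2} {y3.1}


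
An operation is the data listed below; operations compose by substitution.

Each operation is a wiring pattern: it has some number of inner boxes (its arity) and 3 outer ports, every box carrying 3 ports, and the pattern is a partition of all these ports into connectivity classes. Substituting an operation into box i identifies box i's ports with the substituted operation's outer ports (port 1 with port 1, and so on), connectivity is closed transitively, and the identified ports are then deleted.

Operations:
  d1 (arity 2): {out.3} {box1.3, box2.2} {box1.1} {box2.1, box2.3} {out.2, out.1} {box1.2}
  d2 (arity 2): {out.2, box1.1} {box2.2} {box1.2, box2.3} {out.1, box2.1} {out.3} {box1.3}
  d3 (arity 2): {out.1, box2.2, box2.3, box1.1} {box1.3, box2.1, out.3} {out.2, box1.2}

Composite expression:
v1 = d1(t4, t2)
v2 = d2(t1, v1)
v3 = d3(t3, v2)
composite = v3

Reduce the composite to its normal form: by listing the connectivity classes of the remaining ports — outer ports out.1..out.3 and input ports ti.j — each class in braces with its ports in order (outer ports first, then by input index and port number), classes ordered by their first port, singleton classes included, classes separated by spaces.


{out.1, t1.1, t3.1} {out.2, t3.2} {out.3, t3.3} {t1.2} {t1.3} {t2.1, t2.3} {t2.2, t4.3} {t4.1} {t4.2}

Two ports join when wires chain via d3-identified ports.
through d1, on inputs (t4, t2): {out.1, out.2} {out.3} {t2.1, t2.3} {t2.2, t4.3} {t4.1} {t4.2} (out.j = stage outer ports)
through d2, on inputs (t1, t4, t2): {out.1} {out.2, t1.1} {out.3} {t1.2} {t1.3} {t2.1, t2.3} {t2.2, t4.3} {t4.1} {t4.2} (out.j = stage outer ports)
through d3, on inputs (t3, t1, t4, t2): {out.1, t1.1, t3.1} {out.2, t3.2} {out.3, t3.3} {t1.2} {t1.3} {t2.1, t2.3} {t2.2, t4.3} {t4.1} {t4.2} (out.j = stage outer ports)


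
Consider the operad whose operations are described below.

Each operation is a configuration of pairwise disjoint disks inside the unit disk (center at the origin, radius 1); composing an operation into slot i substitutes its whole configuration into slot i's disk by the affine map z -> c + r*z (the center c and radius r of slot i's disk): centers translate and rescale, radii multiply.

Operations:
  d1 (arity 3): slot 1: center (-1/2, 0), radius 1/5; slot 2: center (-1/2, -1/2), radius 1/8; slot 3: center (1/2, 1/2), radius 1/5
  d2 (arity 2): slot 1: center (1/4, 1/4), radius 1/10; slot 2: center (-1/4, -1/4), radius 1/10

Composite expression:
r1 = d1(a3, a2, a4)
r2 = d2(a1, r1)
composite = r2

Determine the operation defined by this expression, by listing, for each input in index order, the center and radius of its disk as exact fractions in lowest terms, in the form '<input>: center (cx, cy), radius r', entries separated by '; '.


a1: center (1/4, 1/4), radius 1/10; a2: center (-3/10, -3/10), radius 1/80; a3: center (-3/10, -1/4), radius 1/50; a4: center (-1/5, -1/5), radius 1/50

Follow each a-input down from d2: c' goes to c + r*c', radius to r*r'.
input a1: applying the 1 nested substitution gives center (1/4, 1/4), radius 1/10
input a3: applying the 2 nested substitutions gives center (-3/10, -1/4), radius 1/50
input a2: applying the 2 nested substitutions gives center (-3/10, -3/10), radius 1/80
input a4: applying the 2 nested substitutions gives center (-1/5, -1/5), radius 1/50


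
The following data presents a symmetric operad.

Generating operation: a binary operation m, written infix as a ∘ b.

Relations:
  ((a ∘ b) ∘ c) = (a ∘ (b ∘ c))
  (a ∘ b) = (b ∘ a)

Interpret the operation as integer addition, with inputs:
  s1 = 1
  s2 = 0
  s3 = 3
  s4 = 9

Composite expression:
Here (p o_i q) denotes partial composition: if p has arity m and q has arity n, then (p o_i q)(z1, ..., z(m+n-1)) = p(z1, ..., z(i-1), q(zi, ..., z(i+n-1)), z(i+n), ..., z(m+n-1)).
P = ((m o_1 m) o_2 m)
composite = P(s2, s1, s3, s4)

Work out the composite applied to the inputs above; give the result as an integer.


13

(s1 ∘ s3) = 4
(s2 ∘ (s1 ∘ s3)) = 4
((s2 ∘ (s1 ∘ s3)) ∘ s4) = 13


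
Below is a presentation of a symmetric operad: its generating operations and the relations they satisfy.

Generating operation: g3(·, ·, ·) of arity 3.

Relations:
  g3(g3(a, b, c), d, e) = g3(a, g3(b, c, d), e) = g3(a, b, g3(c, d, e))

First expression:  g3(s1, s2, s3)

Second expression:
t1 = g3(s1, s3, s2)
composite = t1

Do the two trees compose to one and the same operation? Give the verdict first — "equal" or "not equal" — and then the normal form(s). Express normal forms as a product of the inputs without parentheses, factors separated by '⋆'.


Normal form of the first expression: s1 ⋆ s2 ⋆ s3
Normal form of the second expression: s1 ⋆ s3 ⋆ s2
The normal forms differ: not equal.

not equal; the first gives s1 ⋆ s2 ⋆ s3 and the second s1 ⋆ s3 ⋆ s2


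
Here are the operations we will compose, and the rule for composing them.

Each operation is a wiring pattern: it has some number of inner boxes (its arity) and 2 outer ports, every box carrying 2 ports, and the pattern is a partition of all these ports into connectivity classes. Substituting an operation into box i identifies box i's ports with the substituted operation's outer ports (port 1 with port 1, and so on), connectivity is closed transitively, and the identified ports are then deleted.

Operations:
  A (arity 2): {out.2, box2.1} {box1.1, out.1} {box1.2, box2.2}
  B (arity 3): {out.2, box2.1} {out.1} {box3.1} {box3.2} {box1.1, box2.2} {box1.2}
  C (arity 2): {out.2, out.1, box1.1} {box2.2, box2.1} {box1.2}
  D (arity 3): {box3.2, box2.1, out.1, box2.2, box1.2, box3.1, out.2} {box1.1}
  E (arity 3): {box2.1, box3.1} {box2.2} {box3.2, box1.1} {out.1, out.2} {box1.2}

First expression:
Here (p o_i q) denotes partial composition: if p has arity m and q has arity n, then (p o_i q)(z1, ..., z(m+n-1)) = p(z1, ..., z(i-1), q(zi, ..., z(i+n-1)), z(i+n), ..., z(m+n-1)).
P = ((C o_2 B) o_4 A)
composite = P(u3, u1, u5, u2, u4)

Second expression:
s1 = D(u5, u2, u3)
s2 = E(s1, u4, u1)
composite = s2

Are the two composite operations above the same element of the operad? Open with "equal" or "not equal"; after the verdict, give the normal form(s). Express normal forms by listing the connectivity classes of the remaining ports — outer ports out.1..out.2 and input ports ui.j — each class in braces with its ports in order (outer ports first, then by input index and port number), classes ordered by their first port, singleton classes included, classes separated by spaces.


Normal form of the first expression: {out.1, out.2, u3.1} {u1.1, u5.2} {u1.2} {u2.1} {u2.2, u4.2} {u3.2} {u4.1} {u5.1}
Normal form of the second expression: {out.1, out.2} {u1.1, u4.1} {u1.2, u2.1, u2.2, u3.1, u3.2, u5.2} {u4.2} {u5.1}
No match — not equal.

not equal — first {out.1, out.2, u3.1} {u1.1, u5.2} {u1.2} {u2.1} {u2.2, u4.2} {u3.2} {u4.1} {u5.1}, second {out.1, out.2} {u1.1, u4.1} {u1.2, u2.1, u2.2, u3.1, u3.2, u5.2} {u4.2} {u5.1}


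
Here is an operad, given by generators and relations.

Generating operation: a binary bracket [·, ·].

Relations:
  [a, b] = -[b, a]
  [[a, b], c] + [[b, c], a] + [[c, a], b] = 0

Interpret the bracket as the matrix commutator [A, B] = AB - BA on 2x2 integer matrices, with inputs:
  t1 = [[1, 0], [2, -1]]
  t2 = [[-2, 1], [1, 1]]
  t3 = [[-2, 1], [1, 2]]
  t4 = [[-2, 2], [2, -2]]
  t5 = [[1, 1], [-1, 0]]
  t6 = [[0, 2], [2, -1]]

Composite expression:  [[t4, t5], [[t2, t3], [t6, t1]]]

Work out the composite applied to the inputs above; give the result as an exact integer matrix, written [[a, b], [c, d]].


[t4, t5] = [[-4, -2], [2, 4]]
[t2, t3] = [[0, 1], [-1, 0]]
[t6, t1] = [[4, -4], [2, -4]]
[[t2, t3], [t6, t1]] = [[-2, -8], [-8, 2]]
[[t4, t5], [[t2, t3], [t6, t1]]] = [[32, 56], [-72, -32]]

[[32, 56], [-72, -32]]


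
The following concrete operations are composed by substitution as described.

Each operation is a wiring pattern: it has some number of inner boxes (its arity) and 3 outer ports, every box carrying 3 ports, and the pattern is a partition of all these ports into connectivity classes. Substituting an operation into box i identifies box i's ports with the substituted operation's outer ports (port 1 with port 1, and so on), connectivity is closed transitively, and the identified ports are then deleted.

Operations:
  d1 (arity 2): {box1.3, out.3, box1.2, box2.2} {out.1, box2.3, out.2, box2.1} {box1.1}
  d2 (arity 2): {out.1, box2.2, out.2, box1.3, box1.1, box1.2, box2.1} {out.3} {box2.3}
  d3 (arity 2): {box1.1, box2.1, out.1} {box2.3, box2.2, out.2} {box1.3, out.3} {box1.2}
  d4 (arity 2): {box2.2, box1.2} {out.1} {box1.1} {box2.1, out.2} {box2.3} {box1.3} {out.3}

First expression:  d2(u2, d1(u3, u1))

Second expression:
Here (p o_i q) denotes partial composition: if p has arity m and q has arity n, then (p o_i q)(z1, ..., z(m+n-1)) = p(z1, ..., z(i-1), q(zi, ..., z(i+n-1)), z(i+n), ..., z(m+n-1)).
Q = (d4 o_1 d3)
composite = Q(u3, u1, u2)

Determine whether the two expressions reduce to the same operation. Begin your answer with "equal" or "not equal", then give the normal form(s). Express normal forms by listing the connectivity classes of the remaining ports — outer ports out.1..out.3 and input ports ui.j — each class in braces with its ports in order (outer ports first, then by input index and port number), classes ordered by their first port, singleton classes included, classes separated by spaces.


Normal form of the first expression: {out.1, out.2, u1.1, u1.3, u2.1, u2.2, u2.3} {out.3} {u1.2, u3.2, u3.3} {u3.1}
Normal form of the second expression: {out.1} {out.2, u2.1} {out.3} {u1.1, u3.1} {u1.2, u1.3, u2.2} {u2.3} {u3.2} {u3.3}
No match — not equal.

not equal: they reduce to {out.1, out.2, u1.1, u1.3, u2.1, u2.2, u2.3} {out.3} {u1.2, u3.2, u3.3} {u3.1} and {out.1} {out.2, u2.1} {out.3} {u1.1, u3.1} {u1.2, u1.3, u2.2} {u2.3} {u3.2} {u3.3}


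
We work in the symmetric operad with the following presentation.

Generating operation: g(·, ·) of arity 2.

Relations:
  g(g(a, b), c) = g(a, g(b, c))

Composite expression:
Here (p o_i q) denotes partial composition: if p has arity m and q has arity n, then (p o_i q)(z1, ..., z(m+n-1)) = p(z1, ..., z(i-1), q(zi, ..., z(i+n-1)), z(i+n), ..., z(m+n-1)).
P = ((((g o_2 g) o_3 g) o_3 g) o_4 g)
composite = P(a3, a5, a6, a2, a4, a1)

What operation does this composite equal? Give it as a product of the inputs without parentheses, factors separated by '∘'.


a3 ∘ a5 ∘ a6 ∘ a2 ∘ a4 ∘ a1

Key point: g is associative — brackets drop, the a-order remains.
g(a2, a4) reduces to a2 ∘ a4
g(a6, g(a2, a4)) reduces to a6 ∘ a2 ∘ a4
g(g(a6, g(a2, a4)), a1) reduces to a6 ∘ a2 ∘ a4 ∘ a1
g(a5, g(g(a6, g(a2, a4)), a1)) reduces to a5 ∘ a6 ∘ a2 ∘ a4 ∘ a1
g(a3, g(a5, g(g(a6, g(a2, a4)), a1))) reduces to a3 ∘ a5 ∘ a6 ∘ a2 ∘ a4 ∘ a1


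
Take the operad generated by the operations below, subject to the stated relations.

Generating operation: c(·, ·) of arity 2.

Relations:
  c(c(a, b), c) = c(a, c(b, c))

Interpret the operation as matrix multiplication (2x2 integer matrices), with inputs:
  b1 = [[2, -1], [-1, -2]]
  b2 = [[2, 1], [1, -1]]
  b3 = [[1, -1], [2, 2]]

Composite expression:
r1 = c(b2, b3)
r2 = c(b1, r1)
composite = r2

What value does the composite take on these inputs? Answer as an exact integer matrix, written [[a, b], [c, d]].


[[9, 3], [-2, 6]]


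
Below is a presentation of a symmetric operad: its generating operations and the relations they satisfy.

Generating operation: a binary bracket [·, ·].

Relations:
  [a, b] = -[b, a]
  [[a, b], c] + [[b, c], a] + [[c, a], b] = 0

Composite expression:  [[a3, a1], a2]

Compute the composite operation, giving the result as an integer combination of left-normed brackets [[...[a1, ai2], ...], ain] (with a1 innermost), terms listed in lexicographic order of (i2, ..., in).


-[[a1, a3], a2]

Skip Jacobi rewriting: expand, keep a1-initial words, read off terms.
Composite bracket: [[a3, a1], a2]
Full expansion: 4 signed words from ab - ba (2^2 = 4).
The a1-initial words carry the normal form:
  from a1a3a2, sign -1: term -[[a1, a3], a2]


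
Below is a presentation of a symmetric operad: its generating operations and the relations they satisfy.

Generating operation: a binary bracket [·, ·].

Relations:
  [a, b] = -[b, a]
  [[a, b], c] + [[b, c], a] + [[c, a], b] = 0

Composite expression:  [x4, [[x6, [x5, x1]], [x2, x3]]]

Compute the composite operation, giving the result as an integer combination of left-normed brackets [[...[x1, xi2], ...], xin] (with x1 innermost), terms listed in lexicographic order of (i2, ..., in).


-[[[[[x1, x5], x6], x2], x3], x4] + [[[[[x1, x5], x6], x3], x2], x4]

Antisymmetry and Jacobi reduce to x1-anchored left-normed brackets.
Composite bracket: [x4, [[x6, [x5, x1]], [x2, x3]]]
Each bracket splits as ab - ba, giving 32 signed words (2^5 = 32).
Words beginning with x1 determine it all:
  sign of x1x5x6x2x3x4 is -1, so it contributes -[[[[[x1, x5], x6], x2], x3], x4]
  sign of x1x5x6x3x2x4 is +1, so it contributes +[[[[[x1, x5], x6], x3], x2], x4]


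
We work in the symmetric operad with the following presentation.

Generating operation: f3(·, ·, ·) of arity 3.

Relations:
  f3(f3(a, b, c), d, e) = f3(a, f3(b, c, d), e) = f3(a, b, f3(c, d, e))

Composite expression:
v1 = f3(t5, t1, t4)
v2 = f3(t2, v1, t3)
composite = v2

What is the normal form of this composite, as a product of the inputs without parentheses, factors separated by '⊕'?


t2 ⊕ t5 ⊕ t1 ⊕ t4 ⊕ t3

The f3-tree's shape is irrelevant; the t-reading-order decides.
f3(t5, t1, t4) spells out as t5 ⊕ t1 ⊕ t4
f3(t2, f3(t5, t1, t4), t3) spells out as t2 ⊕ t5 ⊕ t1 ⊕ t4 ⊕ t3


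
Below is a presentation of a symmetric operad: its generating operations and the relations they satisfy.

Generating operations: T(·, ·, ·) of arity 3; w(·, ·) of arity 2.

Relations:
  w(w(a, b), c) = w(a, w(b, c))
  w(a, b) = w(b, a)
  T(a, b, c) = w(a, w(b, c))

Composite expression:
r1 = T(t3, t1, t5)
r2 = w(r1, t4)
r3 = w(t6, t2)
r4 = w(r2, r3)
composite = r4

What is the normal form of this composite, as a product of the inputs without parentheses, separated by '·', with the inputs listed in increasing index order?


t1 · t2 · t3 · t4 · t5 · t6

Any arrangement under w is one operation, so sort the t-inputs.
T(t3, t1, t5) flattens to t3 · t1 · t5
w(T(t3, t1, t5), t4) flattens to t3 · t1 · t5 · t4
w(t6, t2) flattens to t6 · t2
w(w(T(t3, t1, t5), t4), w(t6, t2)) flattens to t3 · t1 · t5 · t4 · t6 · t2
commutativity sorts the factors: t1 · t2 · t3 · t4 · t5 · t6


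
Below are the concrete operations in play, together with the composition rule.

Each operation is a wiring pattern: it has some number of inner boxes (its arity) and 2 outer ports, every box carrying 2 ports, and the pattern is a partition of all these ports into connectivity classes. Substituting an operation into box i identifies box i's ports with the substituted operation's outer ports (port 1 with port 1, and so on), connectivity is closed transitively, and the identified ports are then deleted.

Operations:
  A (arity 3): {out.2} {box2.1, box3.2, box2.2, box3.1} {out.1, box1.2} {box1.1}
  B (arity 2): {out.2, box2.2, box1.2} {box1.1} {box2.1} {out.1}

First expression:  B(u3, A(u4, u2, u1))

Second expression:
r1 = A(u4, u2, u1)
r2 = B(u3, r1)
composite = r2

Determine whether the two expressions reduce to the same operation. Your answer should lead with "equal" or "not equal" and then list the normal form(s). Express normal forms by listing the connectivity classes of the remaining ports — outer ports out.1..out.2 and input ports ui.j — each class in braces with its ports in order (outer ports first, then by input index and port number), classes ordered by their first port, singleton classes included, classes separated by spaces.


The first composite normalizes to {out.1} {out.2, u3.2} {u1.1, u1.2, u2.1, u2.2} {u3.1} {u4.1} {u4.2}
The second composite normalizes to {out.1} {out.2, u3.2} {u1.1, u1.2, u2.1, u2.2} {u3.1} {u4.1} {u4.2}
The normal forms match — equal.

equal; both compose to {out.1} {out.2, u3.2} {u1.1, u1.2, u2.1, u2.2} {u3.1} {u4.1} {u4.2}


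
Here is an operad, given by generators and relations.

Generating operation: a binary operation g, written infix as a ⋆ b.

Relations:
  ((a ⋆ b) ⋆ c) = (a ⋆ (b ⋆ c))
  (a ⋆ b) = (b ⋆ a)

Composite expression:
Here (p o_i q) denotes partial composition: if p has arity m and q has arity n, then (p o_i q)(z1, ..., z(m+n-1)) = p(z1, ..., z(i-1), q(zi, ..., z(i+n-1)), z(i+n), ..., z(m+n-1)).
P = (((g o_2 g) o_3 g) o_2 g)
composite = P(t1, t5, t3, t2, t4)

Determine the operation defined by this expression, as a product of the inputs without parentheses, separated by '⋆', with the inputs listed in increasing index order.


t1 ⋆ t2 ⋆ t3 ⋆ t4 ⋆ t5

Key point: g commutes, so take the t-inputs in any fixed order.
(t5 ⋆ t3) collapses to t5 ⋆ t3
(t2 ⋆ t4) collapses to t2 ⋆ t4
((t5 ⋆ t3) ⋆ (t2 ⋆ t4)) collapses to t5 ⋆ t3 ⋆ t2 ⋆ t4
(t1 ⋆ ((t5 ⋆ t3) ⋆ (t2 ⋆ t4))) collapses to t1 ⋆ t5 ⋆ t3 ⋆ t2 ⋆ t4
reordering the factors by index: t1 ⋆ t2 ⋆ t3 ⋆ t4 ⋆ t5


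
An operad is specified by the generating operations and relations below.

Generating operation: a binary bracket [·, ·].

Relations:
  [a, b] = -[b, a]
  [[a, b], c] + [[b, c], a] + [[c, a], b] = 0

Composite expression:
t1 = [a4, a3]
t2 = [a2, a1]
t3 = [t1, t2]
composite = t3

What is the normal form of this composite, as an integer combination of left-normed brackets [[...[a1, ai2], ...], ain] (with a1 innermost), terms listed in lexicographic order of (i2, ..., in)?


-[[[a1, a2], a3], a4] + [[[a1, a2], a4], a3]

Expand each bracket as ab - ba; the a1-initial words give the coefficients.
Composite bracket: [[a4, a3], [a2, a1]]
Full expansion: 8 signed words from ab - ba (2^3 = 8).
Keep just the words that open with a1:
  a1a2a3a4 appears with sign -1, giving the term -[[[a1, a2], a3], a4]
  a1a2a4a3 appears with sign +1, giving the term +[[[a1, a2], a4], a3]


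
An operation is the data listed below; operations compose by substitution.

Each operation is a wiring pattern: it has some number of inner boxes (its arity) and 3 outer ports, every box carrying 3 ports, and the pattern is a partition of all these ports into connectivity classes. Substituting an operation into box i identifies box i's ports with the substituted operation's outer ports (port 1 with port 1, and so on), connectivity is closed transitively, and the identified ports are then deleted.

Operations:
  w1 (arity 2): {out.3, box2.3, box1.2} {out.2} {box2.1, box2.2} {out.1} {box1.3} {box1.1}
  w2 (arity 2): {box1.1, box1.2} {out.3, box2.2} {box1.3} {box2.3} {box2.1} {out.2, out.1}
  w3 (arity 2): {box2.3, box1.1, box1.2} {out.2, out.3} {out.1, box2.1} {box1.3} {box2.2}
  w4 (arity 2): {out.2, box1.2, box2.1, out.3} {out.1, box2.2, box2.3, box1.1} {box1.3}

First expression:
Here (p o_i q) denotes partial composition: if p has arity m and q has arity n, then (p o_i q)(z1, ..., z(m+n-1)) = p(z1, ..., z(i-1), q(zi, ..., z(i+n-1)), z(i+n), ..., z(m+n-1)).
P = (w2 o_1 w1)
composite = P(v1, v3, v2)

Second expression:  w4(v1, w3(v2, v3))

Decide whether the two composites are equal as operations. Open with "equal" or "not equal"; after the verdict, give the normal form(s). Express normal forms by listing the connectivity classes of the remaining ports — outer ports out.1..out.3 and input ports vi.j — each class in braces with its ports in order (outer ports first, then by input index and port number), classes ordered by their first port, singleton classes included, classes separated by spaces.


not equal; first: {out.1, out.2} {out.3, v2.2} {v1.1} {v1.2, v3.3} {v1.3} {v2.1} {v2.3} {v3.1, v3.2}; second: {out.1, v1.1} {out.2, out.3, v1.2, v3.1} {v1.3} {v2.1, v2.2, v3.3} {v2.3} {v3.2}


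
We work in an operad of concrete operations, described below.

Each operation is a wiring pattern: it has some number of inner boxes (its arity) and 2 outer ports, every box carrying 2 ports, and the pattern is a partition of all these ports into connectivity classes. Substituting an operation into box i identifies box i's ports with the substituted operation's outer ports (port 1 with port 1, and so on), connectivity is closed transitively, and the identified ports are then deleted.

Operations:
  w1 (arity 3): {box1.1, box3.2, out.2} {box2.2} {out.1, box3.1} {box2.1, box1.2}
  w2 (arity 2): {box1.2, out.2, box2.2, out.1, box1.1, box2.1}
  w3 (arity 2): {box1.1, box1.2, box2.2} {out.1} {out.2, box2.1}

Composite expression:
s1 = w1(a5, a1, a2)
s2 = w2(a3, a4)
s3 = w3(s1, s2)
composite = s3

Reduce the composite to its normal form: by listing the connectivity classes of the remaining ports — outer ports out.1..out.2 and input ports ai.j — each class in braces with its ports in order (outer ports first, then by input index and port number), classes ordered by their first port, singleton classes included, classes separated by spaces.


{out.1} {out.2, a2.1, a2.2, a3.1, a3.2, a4.1, a4.2, a5.1} {a1.1, a5.2} {a1.2}

Reachability decides: close wires over w3-identified ports.
stage w1: inputs (a5, a1, a2), connectivity {out.1, a2.1} {out.2, a2.2, a5.1} {a1.1, a5.2} {a1.2}, out.j its boundary
stage w2: inputs (a3, a4), connectivity {out.1, out.2, a3.1, a3.2, a4.1, a4.2}, out.j its boundary
stage w3: inputs (a5, a1, a2, a3, a4), connectivity {out.1} {out.2, a2.1, a2.2, a3.1, a3.2, a4.1, a4.2, a5.1} {a1.1, a5.2} {a1.2}, out.j its boundary


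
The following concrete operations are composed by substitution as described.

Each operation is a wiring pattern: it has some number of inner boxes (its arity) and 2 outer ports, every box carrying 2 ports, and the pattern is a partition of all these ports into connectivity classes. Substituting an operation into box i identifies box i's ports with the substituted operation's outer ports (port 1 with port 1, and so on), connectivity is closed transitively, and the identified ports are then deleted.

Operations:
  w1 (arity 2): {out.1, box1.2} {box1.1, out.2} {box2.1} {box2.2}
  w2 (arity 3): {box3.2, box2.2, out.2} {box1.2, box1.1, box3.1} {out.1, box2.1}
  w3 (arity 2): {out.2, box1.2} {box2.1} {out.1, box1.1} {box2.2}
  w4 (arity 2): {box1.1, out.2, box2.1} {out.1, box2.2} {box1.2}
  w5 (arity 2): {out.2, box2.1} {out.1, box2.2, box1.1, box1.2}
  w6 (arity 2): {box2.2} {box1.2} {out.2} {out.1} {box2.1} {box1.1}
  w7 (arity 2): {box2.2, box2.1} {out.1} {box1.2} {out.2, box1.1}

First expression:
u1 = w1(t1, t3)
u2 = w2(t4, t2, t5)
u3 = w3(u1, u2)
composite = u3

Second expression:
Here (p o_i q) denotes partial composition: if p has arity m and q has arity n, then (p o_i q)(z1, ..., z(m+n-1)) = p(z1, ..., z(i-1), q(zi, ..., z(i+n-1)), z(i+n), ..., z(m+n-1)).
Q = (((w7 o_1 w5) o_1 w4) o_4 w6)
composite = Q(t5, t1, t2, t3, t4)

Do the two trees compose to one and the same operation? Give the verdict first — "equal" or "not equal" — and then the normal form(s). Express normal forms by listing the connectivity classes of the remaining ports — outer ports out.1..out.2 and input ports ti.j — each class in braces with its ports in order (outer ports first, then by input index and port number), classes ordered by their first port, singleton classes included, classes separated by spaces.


not equal; first: {out.1, t1.2} {out.2, t1.1} {t2.1} {t2.2, t5.2} {t3.1} {t3.2} {t4.1, t4.2, t5.1}; second: {out.1} {out.2, t1.1, t1.2, t2.2, t5.1} {t2.1} {t3.1} {t3.2} {t4.1} {t4.2} {t5.2}

The first composite normalizes to {out.1, t1.2} {out.2, t1.1} {t2.1} {t2.2, t5.2} {t3.1} {t3.2} {t4.1, t4.2, t5.1}
The second composite normalizes to {out.1} {out.2, t1.1, t1.2, t2.2, t5.1} {t2.1} {t3.1} {t3.2} {t4.1} {t4.2} {t5.2}
No match — not equal.


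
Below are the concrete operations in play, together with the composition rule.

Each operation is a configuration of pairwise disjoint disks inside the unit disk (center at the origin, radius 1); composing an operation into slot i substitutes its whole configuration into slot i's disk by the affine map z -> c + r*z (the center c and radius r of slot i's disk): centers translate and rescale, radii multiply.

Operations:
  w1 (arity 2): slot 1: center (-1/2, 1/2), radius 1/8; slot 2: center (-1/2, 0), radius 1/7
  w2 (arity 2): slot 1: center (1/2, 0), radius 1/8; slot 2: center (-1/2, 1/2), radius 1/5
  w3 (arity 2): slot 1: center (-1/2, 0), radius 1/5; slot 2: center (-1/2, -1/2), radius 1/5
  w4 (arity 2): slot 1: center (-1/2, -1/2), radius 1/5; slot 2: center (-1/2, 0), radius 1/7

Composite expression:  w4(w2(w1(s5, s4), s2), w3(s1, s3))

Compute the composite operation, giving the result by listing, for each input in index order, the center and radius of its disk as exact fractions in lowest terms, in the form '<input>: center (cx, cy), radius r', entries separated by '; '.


Nesting under w4 composes maps z -> c + r*z down each s-path.
s5: after 3 affine steps, its disk has center (-33/80, -39/80), radius 1/320
s4: after 3 affine steps, its disk has center (-33/80, -1/2), radius 1/280
s2: after 2 affine steps, its disk has center (-3/5, -2/5), radius 1/25
s1: after 2 affine steps, its disk has center (-4/7, 0), radius 1/35
s3: after 2 affine steps, its disk has center (-4/7, -1/14), radius 1/35

s1: center (-4/7, 0), radius 1/35; s2: center (-3/5, -2/5), radius 1/25; s3: center (-4/7, -1/14), radius 1/35; s4: center (-33/80, -1/2), radius 1/280; s5: center (-33/80, -39/80), radius 1/320


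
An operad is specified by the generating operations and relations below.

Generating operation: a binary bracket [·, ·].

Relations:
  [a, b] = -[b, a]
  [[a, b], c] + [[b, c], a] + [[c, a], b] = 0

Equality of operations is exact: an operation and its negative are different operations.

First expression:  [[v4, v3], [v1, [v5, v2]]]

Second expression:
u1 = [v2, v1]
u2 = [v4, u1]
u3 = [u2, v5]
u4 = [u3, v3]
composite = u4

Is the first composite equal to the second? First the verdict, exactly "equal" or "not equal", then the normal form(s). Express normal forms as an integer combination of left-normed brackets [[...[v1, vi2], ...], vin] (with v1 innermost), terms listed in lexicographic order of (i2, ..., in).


not equal; first: -[[[[v1, v2], v5], v3], v4] + [[[[v1, v2], v5], v4], v3] + [[[[v1, v5], v2], v3], v4] - [[[[v1, v5], v2], v4], v3]; second: [[[[v1, v2], v4], v5], v3]

In normal form, the first expression is -[[[[v1, v2], v5], v3], v4] + [[[[v1, v2], v5], v4], v3] + [[[[v1, v5], v2], v3], v4] - [[[[v1, v5], v2], v4], v3]
In normal form, the second expression is [[[[v1, v2], v4], v5], v3]
Different reductions; not equal.


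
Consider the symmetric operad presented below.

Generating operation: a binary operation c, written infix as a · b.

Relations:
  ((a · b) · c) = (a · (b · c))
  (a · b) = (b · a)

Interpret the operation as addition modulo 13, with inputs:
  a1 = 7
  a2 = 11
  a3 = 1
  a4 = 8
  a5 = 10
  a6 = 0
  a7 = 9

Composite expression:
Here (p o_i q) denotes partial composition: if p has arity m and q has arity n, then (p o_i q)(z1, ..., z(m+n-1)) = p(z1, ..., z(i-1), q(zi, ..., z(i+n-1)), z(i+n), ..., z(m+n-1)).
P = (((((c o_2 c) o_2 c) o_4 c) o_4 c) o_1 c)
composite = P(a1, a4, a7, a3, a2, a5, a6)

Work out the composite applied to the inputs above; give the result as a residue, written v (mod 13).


7 (mod 13)

(a1 · a4) = 2
(a7 · a3) = 10
(a2 · a5) = 8
((a2 · a5) · a6) = 8
((a7 · a3) · ((a2 · a5) · a6)) = 5
((a1 · a4) · ((a7 · a3) · ((a2 · a5) · a6))) = 7


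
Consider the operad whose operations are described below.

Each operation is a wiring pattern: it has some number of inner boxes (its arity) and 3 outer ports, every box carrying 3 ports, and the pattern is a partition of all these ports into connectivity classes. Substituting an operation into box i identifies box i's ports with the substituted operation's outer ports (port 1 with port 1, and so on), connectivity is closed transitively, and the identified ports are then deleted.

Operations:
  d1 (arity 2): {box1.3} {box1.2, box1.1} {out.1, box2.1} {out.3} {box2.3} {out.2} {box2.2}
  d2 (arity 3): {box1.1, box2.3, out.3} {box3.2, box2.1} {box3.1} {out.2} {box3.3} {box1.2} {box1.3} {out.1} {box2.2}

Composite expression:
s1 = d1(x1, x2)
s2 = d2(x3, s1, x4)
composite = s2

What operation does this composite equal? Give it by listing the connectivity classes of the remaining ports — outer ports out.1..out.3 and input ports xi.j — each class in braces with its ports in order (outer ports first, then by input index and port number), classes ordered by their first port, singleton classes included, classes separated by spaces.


{out.1} {out.2} {out.3, x3.1} {x1.1, x1.2} {x1.3} {x2.1, x4.2} {x2.2} {x2.3} {x3.2} {x3.3} {x4.1} {x4.3}

After gluing at d2, chains via deleted ports link the x-ports.
after d1, the pattern on (x1, x2) reads {out.1, x2.1} {out.2} {out.3} {x1.1, x1.2} {x1.3} {x2.2} {x2.3} (out.j = its outer ports)
after d2, the pattern on (x3, x1, x2, x4) reads {out.1} {out.2} {out.3, x3.1} {x1.1, x1.2} {x1.3} {x2.1, x4.2} {x2.2} {x2.3} {x3.2} {x3.3} {x4.1} {x4.3} (out.j = its outer ports)


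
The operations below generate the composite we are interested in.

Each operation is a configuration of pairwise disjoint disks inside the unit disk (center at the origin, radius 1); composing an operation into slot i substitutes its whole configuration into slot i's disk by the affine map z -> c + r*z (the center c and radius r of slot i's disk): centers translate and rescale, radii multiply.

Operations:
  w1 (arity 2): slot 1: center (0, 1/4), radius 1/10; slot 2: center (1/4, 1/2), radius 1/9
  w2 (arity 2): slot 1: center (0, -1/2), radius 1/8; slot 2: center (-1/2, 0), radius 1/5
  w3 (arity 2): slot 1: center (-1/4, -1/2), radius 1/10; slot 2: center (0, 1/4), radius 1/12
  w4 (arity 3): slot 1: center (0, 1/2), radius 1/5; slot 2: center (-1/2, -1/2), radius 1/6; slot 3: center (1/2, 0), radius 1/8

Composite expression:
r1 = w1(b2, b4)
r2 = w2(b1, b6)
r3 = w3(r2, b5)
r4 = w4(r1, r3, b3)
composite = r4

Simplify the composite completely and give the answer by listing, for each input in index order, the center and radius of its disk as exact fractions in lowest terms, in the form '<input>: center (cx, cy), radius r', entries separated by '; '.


Nesting under w4 composes maps z -> c + r*z down each b-path.
input b2: composing its 2 substitution steps yields center (0, 11/20), radius 1/50
input b4: composing its 2 substitution steps yields center (1/20, 3/5), radius 1/45
input b1: composing its 3 substitution steps yields center (-13/24, -71/120), radius 1/480
input b6: composing its 3 substitution steps yields center (-11/20, -7/12), radius 1/300
input b5: composing its 2 substitution steps yields center (-1/2, -11/24), radius 1/72
input b3: composing its 1 substitution step yields center (1/2, 0), radius 1/8

b1: center (-13/24, -71/120), radius 1/480; b2: center (0, 11/20), radius 1/50; b3: center (1/2, 0), radius 1/8; b4: center (1/20, 3/5), radius 1/45; b5: center (-1/2, -11/24), radius 1/72; b6: center (-11/20, -7/12), radius 1/300


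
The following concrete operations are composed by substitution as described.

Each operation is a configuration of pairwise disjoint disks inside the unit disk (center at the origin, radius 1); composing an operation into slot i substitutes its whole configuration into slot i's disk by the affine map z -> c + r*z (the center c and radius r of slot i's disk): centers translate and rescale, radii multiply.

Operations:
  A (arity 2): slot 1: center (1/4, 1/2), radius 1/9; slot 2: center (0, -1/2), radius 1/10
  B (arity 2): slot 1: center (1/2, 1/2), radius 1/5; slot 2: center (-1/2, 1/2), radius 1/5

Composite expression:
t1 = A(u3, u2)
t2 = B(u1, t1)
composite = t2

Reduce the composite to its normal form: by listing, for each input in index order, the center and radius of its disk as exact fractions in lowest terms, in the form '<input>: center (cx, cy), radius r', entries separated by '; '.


Below B, radii multiply path by path; the u-disk centers shift.
input u1: applying the 1 nested substitution gives center (1/2, 1/2), radius 1/5
input u3: applying the 2 nested substitutions gives center (-9/20, 3/5), radius 1/45
input u2: applying the 2 nested substitutions gives center (-1/2, 2/5), radius 1/50

u1: center (1/2, 1/2), radius 1/5; u2: center (-1/2, 2/5), radius 1/50; u3: center (-9/20, 3/5), radius 1/45


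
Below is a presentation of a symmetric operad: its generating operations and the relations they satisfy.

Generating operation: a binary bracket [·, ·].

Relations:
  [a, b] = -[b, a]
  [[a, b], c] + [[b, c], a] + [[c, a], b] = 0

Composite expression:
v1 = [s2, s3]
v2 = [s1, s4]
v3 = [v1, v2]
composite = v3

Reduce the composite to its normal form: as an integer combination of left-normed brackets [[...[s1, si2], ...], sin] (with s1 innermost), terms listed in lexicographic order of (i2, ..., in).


-[[[s1, s4], s2], s3] + [[[s1, s4], s3], s2]

Left-normed coefficients sit on the s1-initial expansion words.
Composite bracket: [[s2, s3], [s1, s4]]
Applying ab - ba throughout gives 8 signed words (2^3 = 8).
Keep just the words that open with s1:
  word s1s4s2s3 has sign -1, contributing -[[[s1, s4], s2], s3]
  word s1s4s3s2 has sign +1, contributing +[[[s1, s4], s3], s2]


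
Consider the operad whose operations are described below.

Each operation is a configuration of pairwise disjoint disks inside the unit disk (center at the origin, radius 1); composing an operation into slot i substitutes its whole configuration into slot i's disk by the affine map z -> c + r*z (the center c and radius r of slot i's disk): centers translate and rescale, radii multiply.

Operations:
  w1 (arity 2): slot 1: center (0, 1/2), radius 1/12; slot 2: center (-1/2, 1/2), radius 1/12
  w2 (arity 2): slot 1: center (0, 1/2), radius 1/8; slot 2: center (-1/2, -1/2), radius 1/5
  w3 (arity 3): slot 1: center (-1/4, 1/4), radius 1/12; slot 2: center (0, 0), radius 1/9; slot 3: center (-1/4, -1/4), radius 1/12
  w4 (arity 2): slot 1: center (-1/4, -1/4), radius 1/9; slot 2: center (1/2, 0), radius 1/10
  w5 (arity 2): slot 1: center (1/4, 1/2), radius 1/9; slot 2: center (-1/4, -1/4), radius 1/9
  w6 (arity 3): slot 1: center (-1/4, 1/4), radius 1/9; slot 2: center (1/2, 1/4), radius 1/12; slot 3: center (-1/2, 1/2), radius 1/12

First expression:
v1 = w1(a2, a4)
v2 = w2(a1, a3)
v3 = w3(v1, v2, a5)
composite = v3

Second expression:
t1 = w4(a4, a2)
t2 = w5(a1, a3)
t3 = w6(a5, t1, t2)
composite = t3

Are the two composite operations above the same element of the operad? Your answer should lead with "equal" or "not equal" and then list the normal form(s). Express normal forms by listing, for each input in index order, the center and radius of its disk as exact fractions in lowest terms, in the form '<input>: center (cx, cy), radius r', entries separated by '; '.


not equal — first a1: center (0, 1/18), radius 1/72; a2: center (-1/4, 7/24), radius 1/144; a3: center (-1/18, -1/18), radius 1/45; a4: center (-7/24, 7/24), radius 1/144; a5: center (-1/4, -1/4), radius 1/12, second a1: center (-23/48, 13/24), radius 1/108; a2: center (13/24, 1/4), radius 1/120; a3: center (-25/48, 23/48), radius 1/108; a4: center (23/48, 11/48), radius 1/108; a5: center (-1/4, 1/4), radius 1/9


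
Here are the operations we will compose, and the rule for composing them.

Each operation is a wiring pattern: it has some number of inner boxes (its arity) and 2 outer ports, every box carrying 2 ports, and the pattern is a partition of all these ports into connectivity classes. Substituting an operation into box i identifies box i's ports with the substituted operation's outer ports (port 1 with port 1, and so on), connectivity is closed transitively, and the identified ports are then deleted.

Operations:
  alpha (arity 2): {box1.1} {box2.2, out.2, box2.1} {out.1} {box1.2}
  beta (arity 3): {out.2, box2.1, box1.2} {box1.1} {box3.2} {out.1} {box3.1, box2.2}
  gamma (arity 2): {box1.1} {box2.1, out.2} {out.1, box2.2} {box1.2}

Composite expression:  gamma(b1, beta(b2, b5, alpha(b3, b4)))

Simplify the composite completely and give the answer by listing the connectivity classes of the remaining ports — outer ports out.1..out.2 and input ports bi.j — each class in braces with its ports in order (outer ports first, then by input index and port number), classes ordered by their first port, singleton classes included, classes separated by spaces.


Treat the ports identified at gamma as solder joints: merge, then drop.
composing alpha on (b3, b4), with out.j its own outer ports: {out.1} {out.2, b4.1, b4.2} {b3.1} {b3.2}
composing beta on (b2, b5, b3, b4), with out.j its own outer ports: {out.1} {out.2, b2.2, b5.1} {b2.1} {b3.1} {b3.2} {b4.1, b4.2} {b5.2}
composing gamma on (b1, b2, b5, b3, b4), with out.j its own outer ports: {out.1, b2.2, b5.1} {out.2} {b1.1} {b1.2} {b2.1} {b3.1} {b3.2} {b4.1, b4.2} {b5.2}

{out.1, b2.2, b5.1} {out.2} {b1.1} {b1.2} {b2.1} {b3.1} {b3.2} {b4.1, b4.2} {b5.2}


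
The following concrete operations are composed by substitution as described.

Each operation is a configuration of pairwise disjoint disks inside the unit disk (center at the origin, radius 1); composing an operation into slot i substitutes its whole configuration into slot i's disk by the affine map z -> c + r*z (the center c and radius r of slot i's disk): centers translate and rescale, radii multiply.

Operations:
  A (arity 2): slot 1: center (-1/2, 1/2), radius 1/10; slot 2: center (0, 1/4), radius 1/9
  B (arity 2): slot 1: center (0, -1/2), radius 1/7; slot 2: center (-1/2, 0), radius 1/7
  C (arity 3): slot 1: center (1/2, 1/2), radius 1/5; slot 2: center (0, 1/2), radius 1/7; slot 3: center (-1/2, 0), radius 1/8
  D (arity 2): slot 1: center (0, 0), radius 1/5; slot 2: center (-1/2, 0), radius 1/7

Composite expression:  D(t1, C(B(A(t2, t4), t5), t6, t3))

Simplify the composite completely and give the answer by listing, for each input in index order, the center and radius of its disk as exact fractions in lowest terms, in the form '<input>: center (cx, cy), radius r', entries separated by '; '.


t1: center (0, 0), radius 1/5; t2: center (-211/490, 29/490), radius 1/2450; t3: center (-4/7, 0), radius 1/56; t4: center (-3/7, 57/980), radius 1/2205; t5: center (-31/70, 1/14), radius 1/245; t6: center (-1/2, 1/14), radius 1/49

Follow each t-input down from D: c' goes to c + r*c', radius to r*r'.
t1: after 1 affine step, its disk has center (0, 0), radius 1/5
t2: after 4 affine steps, its disk has center (-211/490, 29/490), radius 1/2450
t4: after 4 affine steps, its disk has center (-3/7, 57/980), radius 1/2205
t5: after 3 affine steps, its disk has center (-31/70, 1/14), radius 1/245
t6: after 2 affine steps, its disk has center (-1/2, 1/14), radius 1/49
t3: after 2 affine steps, its disk has center (-4/7, 0), radius 1/56
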